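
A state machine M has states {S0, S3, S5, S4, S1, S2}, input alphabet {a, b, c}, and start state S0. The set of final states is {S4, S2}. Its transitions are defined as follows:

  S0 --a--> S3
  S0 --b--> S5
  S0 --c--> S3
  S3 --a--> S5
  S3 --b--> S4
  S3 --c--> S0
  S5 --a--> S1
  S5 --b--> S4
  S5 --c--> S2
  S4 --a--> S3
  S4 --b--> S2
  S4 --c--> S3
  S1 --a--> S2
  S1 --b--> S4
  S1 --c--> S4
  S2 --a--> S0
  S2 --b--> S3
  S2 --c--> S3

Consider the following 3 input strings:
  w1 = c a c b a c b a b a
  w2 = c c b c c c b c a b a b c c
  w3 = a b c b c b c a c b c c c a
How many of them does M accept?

w1: S0 → S3 → S5 → S2 → S3 → S5 → S2 → S3 → S5 → S4 → S3  → end S3, rejected
w2: S0 → S3 → S0 → S5 → S2 → S3 → S0 → S5 → S2 → S0 → S5 → S1 → S4 → S3 → S0  → end S0, rejected
w3: S0 → S3 → S4 → S3 → S4 → S3 → S4 → S3 → S5 → S2 → S3 → S0 → S3 → S0 → S3  → end S3, rejected

0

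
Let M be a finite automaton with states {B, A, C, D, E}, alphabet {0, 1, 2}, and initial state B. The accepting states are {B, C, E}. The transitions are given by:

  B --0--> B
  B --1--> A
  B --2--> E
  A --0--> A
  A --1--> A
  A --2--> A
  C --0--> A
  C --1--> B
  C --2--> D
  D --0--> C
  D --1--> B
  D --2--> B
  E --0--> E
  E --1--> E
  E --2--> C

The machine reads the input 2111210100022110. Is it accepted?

No

B → E → E → E → E → C → B → B → A → A → A → A → A → A → A → A → A
End state A is not accepting.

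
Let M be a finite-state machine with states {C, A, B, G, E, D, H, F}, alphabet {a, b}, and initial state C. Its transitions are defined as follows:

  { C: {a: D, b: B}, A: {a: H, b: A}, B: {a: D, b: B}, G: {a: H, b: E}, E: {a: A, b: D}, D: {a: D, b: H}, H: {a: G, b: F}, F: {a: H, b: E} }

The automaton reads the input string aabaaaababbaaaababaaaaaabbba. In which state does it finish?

Trace: C -a-> D -a-> D -b-> H -a-> G -a-> H -a-> G -a-> H -b-> F -a-> H -b-> F -b-> E -a-> A -a-> H -a-> G -a-> H -b-> F -a-> H -b-> F -a-> H -a-> G -a-> H -a-> G -a-> H -a-> G -b-> E -b-> D -b-> H -a-> G

G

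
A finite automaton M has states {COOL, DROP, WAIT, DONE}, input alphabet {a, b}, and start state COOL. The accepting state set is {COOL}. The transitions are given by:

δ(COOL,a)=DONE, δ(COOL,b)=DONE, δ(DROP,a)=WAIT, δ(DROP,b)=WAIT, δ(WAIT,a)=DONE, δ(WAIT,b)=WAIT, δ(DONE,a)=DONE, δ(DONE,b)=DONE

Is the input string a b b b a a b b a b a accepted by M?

No

start at COOL
read 'a': COOL → DONE
read 'b': DONE → DONE
read 'b': DONE → DONE
read 'b': DONE → DONE
read 'a': DONE → DONE
read 'a': DONE → DONE
read 'b': DONE → DONE
read 'b': DONE → DONE
read 'a': DONE → DONE
read 'b': DONE → DONE
read 'a': DONE → DONE
End state DONE is not accepting.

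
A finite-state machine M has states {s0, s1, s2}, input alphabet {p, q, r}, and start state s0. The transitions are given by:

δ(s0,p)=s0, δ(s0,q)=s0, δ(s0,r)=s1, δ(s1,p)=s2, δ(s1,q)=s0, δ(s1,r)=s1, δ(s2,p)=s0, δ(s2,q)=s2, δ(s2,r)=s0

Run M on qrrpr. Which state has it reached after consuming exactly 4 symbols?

s2

Trace: s0 -q-> s0 -r-> s1 -r-> s1 -p-> s2
After 4 symbols: s2.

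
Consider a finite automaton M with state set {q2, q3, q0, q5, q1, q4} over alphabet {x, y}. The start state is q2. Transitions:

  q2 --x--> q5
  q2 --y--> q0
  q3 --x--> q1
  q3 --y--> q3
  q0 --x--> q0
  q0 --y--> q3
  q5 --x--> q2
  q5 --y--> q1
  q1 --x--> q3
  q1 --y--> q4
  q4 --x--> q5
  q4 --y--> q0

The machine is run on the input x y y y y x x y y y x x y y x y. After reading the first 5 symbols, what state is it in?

start at q2
read 'x': q2 → q5
read 'y': q5 → q1
read 'y': q1 → q4
read 'y': q4 → q0
read 'y': q0 → q3
After 5 symbols: q3.

q3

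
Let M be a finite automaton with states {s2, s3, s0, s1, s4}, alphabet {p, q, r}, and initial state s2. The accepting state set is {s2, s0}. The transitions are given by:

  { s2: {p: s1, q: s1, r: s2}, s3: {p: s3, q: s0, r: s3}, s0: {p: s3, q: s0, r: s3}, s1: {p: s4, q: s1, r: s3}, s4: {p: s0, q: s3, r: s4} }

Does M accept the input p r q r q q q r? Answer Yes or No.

Trace: s2 -p-> s1 -r-> s3 -q-> s0 -r-> s3 -q-> s0 -q-> s0 -q-> s0 -r-> s3
End state s3 is not accepting.

No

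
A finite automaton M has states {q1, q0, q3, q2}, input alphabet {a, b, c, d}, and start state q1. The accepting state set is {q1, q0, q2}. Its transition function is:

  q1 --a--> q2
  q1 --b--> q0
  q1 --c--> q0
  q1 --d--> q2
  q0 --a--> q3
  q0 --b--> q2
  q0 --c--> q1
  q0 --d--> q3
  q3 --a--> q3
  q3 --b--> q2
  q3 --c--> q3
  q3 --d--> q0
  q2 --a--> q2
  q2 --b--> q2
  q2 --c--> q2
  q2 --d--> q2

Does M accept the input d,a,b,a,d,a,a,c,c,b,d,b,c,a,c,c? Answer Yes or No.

q1 → q2 → q2 → q2 → q2 → q2 → q2 → q2 → q2 → q2 → q2 → q2 → q2 → q2 → q2 → q2 → q2
End state q2 is accepting.

Yes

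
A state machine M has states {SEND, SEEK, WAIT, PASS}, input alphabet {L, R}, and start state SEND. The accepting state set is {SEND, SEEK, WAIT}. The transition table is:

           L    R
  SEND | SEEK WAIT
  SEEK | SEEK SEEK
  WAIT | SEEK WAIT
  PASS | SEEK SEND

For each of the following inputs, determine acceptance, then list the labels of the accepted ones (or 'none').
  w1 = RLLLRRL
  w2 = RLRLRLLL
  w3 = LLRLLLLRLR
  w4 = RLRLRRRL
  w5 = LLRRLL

w1: Trace: SEND -R-> WAIT -L-> SEEK -L-> SEEK -L-> SEEK -R-> SEEK -R-> SEEK -L-> SEEK  → end SEEK, accepted
w2: Trace: SEND -R-> WAIT -L-> SEEK -R-> SEEK -L-> SEEK -R-> SEEK -L-> SEEK -L-> SEEK -L-> SEEK  → end SEEK, accepted
w3: Trace: SEND -L-> SEEK -L-> SEEK -R-> SEEK -L-> SEEK -L-> SEEK -L-> SEEK -L-> SEEK -R-> SEEK -L-> SEEK -R-> SEEK  → end SEEK, accepted
w4: Trace: SEND -R-> WAIT -L-> SEEK -R-> SEEK -L-> SEEK -R-> SEEK -R-> SEEK -R-> SEEK -L-> SEEK  → end SEEK, accepted
w5: Trace: SEND -L-> SEEK -L-> SEEK -R-> SEEK -R-> SEEK -L-> SEEK -L-> SEEK  → end SEEK, accepted

w1, w2, w3, w4, w5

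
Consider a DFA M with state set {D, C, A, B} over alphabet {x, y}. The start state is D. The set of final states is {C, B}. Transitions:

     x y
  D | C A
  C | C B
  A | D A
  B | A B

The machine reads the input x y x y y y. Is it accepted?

start at D
read 'x': D → C
read 'y': C → B
read 'x': B → A
read 'y': A → A
read 'y': A → A
read 'y': A → A
End state A is not accepting.

No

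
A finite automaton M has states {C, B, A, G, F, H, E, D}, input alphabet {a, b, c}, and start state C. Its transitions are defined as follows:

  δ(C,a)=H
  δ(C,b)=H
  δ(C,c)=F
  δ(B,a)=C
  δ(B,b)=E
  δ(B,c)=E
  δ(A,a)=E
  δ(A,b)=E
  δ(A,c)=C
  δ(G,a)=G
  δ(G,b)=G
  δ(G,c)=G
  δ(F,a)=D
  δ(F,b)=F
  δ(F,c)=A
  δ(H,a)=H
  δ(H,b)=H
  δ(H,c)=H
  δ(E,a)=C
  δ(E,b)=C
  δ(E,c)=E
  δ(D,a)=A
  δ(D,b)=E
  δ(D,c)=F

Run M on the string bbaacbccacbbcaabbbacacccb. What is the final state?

H

Trace: C -b-> H -b-> H -a-> H -a-> H -c-> H -b-> H -c-> H -c-> H -a-> H -c-> H -b-> H -b-> H -c-> H -a-> H -a-> H -b-> H -b-> H -b-> H -a-> H -c-> H -a-> H -c-> H -c-> H -c-> H -b-> H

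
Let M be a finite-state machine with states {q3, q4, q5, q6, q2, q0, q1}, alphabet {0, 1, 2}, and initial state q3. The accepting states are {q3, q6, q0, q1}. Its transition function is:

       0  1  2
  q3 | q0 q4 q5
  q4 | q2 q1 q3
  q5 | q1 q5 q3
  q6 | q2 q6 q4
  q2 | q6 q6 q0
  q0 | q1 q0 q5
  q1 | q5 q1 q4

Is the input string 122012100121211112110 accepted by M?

No

Trace: q3 -1-> q4 -2-> q3 -2-> q5 -0-> q1 -1-> q1 -2-> q4 -1-> q1 -0-> q5 -0-> q1 -1-> q1 -2-> q4 -1-> q1 -2-> q4 -1-> q1 -1-> q1 -1-> q1 -1-> q1 -2-> q4 -1-> q1 -1-> q1 -0-> q5
End state q5 is not accepting.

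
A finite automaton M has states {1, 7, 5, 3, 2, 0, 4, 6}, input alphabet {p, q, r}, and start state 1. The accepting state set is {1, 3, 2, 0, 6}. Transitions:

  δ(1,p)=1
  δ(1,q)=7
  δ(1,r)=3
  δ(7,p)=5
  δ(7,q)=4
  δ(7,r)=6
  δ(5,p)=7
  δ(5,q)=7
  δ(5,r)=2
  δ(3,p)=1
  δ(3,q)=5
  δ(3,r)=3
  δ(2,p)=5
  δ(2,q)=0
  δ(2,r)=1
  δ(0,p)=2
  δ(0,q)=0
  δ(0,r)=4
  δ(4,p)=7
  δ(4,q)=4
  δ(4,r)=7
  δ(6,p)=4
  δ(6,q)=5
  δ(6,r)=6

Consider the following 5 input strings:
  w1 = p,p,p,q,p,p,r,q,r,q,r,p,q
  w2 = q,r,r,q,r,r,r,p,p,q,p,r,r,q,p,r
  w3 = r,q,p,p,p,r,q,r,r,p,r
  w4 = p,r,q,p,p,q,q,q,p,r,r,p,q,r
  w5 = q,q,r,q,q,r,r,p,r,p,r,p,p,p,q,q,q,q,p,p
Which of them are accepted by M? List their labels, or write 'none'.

w2, w3

w1: Trace: 1 -p-> 1 -p-> 1 -p-> 1 -q-> 7 -p-> 5 -p-> 7 -r-> 6 -q-> 5 -r-> 2 -q-> 0 -r-> 4 -p-> 7 -q-> 4  → end 4, rejected
w2: Trace: 1 -q-> 7 -r-> 6 -r-> 6 -q-> 5 -r-> 2 -r-> 1 -r-> 3 -p-> 1 -p-> 1 -q-> 7 -p-> 5 -r-> 2 -r-> 1 -q-> 7 -p-> 5 -r-> 2  → end 2, accepted
w3: Trace: 1 -r-> 3 -q-> 5 -p-> 7 -p-> 5 -p-> 7 -r-> 6 -q-> 5 -r-> 2 -r-> 1 -p-> 1 -r-> 3  → end 3, accepted
w4: Trace: 1 -p-> 1 -r-> 3 -q-> 5 -p-> 7 -p-> 5 -q-> 7 -q-> 4 -q-> 4 -p-> 7 -r-> 6 -r-> 6 -p-> 4 -q-> 4 -r-> 7  → end 7, rejected
w5: Trace: 1 -q-> 7 -q-> 4 -r-> 7 -q-> 4 -q-> 4 -r-> 7 -r-> 6 -p-> 4 -r-> 7 -p-> 5 -r-> 2 -p-> 5 -p-> 7 -p-> 5 -q-> 7 -q-> 4 -q-> 4 -q-> 4 -p-> 7 -p-> 5  → end 5, rejected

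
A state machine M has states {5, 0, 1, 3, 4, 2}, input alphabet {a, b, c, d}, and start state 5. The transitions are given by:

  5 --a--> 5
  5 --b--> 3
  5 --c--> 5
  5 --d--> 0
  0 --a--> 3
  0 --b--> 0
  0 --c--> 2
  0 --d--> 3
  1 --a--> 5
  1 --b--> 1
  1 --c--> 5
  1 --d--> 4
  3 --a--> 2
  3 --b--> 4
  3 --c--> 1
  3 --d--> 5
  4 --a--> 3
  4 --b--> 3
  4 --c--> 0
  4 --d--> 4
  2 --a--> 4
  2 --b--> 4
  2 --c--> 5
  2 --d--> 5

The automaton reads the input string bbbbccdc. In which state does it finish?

5

Trace: 5 -b-> 3 -b-> 4 -b-> 3 -b-> 4 -c-> 0 -c-> 2 -d-> 5 -c-> 5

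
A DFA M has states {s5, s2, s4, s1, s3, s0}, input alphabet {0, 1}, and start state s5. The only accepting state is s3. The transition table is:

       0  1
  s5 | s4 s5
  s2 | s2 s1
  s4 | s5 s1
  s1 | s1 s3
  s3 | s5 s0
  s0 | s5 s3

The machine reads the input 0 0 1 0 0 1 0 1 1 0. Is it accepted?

s5 → s4 → s5 → s5 → s4 → s5 → s5 → s4 → s1 → s3 → s5
End state s5 is not accepting.

No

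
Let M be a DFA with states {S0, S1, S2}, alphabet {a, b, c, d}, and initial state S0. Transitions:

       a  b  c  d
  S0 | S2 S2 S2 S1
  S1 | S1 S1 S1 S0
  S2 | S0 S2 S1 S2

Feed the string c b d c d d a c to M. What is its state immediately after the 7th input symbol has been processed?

S1

start at S0
read 'c': S0 → S2
read 'b': S2 → S2
read 'd': S2 → S2
read 'c': S2 → S1
read 'd': S1 → S0
read 'd': S0 → S1
read 'a': S1 → S1
After 7 symbols: S1.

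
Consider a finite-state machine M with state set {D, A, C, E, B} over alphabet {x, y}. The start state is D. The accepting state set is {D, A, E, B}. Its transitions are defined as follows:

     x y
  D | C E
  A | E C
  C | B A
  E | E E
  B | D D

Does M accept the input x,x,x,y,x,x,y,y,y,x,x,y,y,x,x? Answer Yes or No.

Yes

D → C → B → D → E → E → E → E → E → E → E → E → E → E → E → E
End state E is accepting.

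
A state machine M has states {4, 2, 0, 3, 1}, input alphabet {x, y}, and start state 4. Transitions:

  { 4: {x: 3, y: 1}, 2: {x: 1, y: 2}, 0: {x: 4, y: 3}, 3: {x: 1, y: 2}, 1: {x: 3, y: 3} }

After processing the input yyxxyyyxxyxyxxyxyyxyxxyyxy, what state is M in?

3

4 → 1 → 3 → 1 → 3 → 2 → 2 → 2 → 1 → 3 → 2 → 1 → 3 → 1 → 3 → 2 → 1 → 3 → 2 → 1 → 3 → 1 → 3 → 2 → 2 → 1 → 3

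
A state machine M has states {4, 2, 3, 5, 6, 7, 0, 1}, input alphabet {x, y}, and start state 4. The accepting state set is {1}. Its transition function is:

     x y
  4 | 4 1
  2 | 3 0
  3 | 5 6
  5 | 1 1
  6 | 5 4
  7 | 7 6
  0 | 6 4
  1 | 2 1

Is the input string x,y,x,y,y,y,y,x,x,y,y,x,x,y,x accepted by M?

Trace: 4 -x-> 4 -y-> 1 -x-> 2 -y-> 0 -y-> 4 -y-> 1 -y-> 1 -x-> 2 -x-> 3 -y-> 6 -y-> 4 -x-> 4 -x-> 4 -y-> 1 -x-> 2
End state 2 is not accepting.

No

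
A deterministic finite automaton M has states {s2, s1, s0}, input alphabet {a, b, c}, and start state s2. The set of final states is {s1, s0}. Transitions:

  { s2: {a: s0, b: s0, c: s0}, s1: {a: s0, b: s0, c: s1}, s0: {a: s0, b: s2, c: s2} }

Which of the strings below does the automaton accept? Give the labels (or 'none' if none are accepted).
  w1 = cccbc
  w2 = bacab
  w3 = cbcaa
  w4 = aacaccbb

w1: Trace: s2 -c-> s0 -c-> s2 -c-> s0 -b-> s2 -c-> s0  → end s0, accepted
w2: Trace: s2 -b-> s0 -a-> s0 -c-> s2 -a-> s0 -b-> s2  → end s2, rejected
w3: Trace: s2 -c-> s0 -b-> s2 -c-> s0 -a-> s0 -a-> s0  → end s0, accepted
w4: Trace: s2 -a-> s0 -a-> s0 -c-> s2 -a-> s0 -c-> s2 -c-> s0 -b-> s2 -b-> s0  → end s0, accepted

w1, w3, w4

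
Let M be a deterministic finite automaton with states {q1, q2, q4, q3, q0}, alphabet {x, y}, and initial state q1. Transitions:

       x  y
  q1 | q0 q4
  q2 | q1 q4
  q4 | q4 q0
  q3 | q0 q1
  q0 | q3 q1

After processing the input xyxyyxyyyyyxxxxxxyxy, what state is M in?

start at q1
read 'x': q1 → q0
read 'y': q0 → q1
read 'x': q1 → q0
read 'y': q0 → q1
read 'y': q1 → q4
read 'x': q4 → q4
read 'y': q4 → q0
read 'y': q0 → q1
read 'y': q1 → q4
read 'y': q4 → q0
read 'y': q0 → q1
read 'x': q1 → q0
read 'x': q0 → q3
read 'x': q3 → q0
read 'x': q0 → q3
read 'x': q3 → q0
read 'x': q0 → q3
read 'y': q3 → q1
read 'x': q1 → q0
read 'y': q0 → q1

q1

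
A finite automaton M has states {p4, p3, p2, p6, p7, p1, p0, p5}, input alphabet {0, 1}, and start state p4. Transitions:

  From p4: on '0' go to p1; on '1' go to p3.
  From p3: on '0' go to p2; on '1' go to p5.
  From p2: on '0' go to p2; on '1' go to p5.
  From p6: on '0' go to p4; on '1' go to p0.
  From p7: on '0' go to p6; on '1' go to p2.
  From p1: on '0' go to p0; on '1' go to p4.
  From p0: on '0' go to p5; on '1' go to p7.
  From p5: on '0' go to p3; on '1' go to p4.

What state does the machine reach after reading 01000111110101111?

p5

p4 → p1 → p4 → p1 → p0 → p5 → p4 → p3 → p5 → p4 → p3 → p2 → p5 → p3 → p5 → p4 → p3 → p5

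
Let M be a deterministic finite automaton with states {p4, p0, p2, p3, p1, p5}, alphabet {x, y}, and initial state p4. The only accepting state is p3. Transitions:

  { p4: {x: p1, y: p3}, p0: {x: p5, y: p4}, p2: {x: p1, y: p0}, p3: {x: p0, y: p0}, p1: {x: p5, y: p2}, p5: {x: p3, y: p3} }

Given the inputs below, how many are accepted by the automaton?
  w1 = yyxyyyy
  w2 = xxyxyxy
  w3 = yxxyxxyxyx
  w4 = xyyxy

w1: p4 → p3 → p0 → p5 → p3 → p0 → p4 → p3  → end p3, accepted
w2: p4 → p1 → p5 → p3 → p0 → p4 → p1 → p2  → end p2, rejected
w3: p4 → p3 → p0 → p5 → p3 → p0 → p5 → p3 → p0 → p4 → p1  → end p1, rejected
w4: p4 → p1 → p2 → p0 → p5 → p3  → end p3, accepted

2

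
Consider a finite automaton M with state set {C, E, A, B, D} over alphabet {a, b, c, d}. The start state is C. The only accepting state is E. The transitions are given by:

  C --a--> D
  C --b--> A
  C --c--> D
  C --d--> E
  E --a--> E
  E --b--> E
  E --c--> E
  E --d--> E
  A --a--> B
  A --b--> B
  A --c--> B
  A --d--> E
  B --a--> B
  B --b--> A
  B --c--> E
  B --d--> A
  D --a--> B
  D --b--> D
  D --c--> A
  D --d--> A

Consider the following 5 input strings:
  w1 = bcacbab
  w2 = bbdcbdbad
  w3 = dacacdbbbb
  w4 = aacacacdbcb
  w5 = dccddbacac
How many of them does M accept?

5

w1: C → A → B → B → E → E → E → E  → end E, accepted
w2: C → A → B → A → B → A → E → E → E → E  → end E, accepted
w3: C → E → E → E → E → E → E → E → E → E → E  → end E, accepted
w4: C → D → B → E → E → E → E → E → E → E → E → E  → end E, accepted
w5: C → E → E → E → E → E → E → E → E → E → E  → end E, accepted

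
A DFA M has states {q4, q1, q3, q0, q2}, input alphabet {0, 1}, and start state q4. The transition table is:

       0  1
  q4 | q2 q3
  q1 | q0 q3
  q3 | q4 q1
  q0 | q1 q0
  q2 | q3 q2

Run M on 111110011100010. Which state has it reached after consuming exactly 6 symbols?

q4

Trace: q4 -1-> q3 -1-> q1 -1-> q3 -1-> q1 -1-> q3 -0-> q4
After 6 symbols: q4.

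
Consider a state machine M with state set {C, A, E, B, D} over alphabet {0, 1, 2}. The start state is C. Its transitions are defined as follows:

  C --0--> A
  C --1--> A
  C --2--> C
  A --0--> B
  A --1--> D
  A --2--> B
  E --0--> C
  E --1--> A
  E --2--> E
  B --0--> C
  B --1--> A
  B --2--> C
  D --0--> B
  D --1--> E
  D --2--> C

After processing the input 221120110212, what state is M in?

start at C
read '2': C → C
read '2': C → C
read '1': C → A
read '1': A → D
read '2': D → C
read '0': C → A
read '1': A → D
read '1': D → E
read '0': E → C
read '2': C → C
read '1': C → A
read '2': A → B

B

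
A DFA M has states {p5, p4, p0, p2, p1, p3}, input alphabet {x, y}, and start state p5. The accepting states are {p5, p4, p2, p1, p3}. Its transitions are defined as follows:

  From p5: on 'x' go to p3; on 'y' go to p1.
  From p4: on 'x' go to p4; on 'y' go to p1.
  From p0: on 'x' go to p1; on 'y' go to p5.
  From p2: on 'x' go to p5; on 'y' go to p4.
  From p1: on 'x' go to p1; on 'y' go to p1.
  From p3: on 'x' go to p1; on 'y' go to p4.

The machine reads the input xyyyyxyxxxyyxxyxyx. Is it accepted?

start at p5
read 'x': p5 → p3
read 'y': p3 → p4
read 'y': p4 → p1
read 'y': p1 → p1
read 'y': p1 → p1
read 'x': p1 → p1
read 'y': p1 → p1
read 'x': p1 → p1
read 'x': p1 → p1
read 'x': p1 → p1
read 'y': p1 → p1
read 'y': p1 → p1
read 'x': p1 → p1
read 'x': p1 → p1
read 'y': p1 → p1
read 'x': p1 → p1
read 'y': p1 → p1
read 'x': p1 → p1
End state p1 is accepting.

Yes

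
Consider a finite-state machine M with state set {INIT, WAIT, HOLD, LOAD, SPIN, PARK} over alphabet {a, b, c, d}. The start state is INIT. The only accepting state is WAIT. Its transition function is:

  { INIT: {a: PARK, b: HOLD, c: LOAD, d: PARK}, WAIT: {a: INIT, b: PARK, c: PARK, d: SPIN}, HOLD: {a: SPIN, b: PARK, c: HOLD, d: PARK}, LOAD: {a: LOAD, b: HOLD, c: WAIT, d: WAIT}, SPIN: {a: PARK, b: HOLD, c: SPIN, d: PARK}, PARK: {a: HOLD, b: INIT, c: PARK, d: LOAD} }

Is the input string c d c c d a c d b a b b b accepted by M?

No

Trace: INIT -c-> LOAD -d-> WAIT -c-> PARK -c-> PARK -d-> LOAD -a-> LOAD -c-> WAIT -d-> SPIN -b-> HOLD -a-> SPIN -b-> HOLD -b-> PARK -b-> INIT
End state INIT is not accepting.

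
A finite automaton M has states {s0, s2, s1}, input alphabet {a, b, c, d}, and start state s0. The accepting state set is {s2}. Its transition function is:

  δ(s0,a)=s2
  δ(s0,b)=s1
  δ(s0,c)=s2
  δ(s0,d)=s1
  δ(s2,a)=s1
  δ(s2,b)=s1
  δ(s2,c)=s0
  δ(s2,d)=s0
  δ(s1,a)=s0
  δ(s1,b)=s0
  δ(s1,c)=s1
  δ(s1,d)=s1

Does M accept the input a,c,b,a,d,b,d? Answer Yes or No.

Trace: s0 -a-> s2 -c-> s0 -b-> s1 -a-> s0 -d-> s1 -b-> s0 -d-> s1
End state s1 is not accepting.

No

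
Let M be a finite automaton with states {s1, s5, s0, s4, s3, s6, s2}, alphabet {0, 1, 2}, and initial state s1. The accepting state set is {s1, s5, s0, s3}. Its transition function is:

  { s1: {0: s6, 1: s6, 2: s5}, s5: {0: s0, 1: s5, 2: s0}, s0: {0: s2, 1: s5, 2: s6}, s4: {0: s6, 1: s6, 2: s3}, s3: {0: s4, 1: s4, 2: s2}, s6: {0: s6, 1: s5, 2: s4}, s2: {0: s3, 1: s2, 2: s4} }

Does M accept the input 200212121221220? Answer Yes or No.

s1 → s5 → s0 → s2 → s4 → s6 → s4 → s6 → s4 → s6 → s4 → s3 → s4 → s3 → s2 → s3
End state s3 is accepting.

Yes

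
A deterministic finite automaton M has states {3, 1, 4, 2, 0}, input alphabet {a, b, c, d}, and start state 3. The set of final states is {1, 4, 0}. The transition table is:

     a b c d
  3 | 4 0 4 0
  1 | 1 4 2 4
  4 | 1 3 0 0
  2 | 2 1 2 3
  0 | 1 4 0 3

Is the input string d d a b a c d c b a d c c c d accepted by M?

No

Trace: 3 -d-> 0 -d-> 3 -a-> 4 -b-> 3 -a-> 4 -c-> 0 -d-> 3 -c-> 4 -b-> 3 -a-> 4 -d-> 0 -c-> 0 -c-> 0 -c-> 0 -d-> 3
End state 3 is not accepting.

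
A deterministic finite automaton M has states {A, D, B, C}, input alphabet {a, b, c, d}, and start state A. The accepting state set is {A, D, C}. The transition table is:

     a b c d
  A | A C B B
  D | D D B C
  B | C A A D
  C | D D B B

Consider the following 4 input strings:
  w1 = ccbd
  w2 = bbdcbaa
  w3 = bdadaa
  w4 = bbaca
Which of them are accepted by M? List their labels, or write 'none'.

w2, w3, w4

w1: Trace: A -c-> B -c-> A -b-> C -d-> B  → end B, rejected
w2: Trace: A -b-> C -b-> D -d-> C -c-> B -b-> A -a-> A -a-> A  → end A, accepted
w3: Trace: A -b-> C -d-> B -a-> C -d-> B -a-> C -a-> D  → end D, accepted
w4: Trace: A -b-> C -b-> D -a-> D -c-> B -a-> C  → end C, accepted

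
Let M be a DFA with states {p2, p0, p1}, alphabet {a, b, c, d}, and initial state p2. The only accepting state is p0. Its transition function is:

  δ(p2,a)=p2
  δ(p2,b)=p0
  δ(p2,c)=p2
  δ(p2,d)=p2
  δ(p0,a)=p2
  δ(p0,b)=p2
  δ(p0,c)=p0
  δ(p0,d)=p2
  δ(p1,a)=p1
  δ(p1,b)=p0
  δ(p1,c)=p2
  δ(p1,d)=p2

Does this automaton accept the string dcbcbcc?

start at p2
read 'd': p2 → p2
read 'c': p2 → p2
read 'b': p2 → p0
read 'c': p0 → p0
read 'b': p0 → p2
read 'c': p2 → p2
read 'c': p2 → p2
End state p2 is not accepting.

No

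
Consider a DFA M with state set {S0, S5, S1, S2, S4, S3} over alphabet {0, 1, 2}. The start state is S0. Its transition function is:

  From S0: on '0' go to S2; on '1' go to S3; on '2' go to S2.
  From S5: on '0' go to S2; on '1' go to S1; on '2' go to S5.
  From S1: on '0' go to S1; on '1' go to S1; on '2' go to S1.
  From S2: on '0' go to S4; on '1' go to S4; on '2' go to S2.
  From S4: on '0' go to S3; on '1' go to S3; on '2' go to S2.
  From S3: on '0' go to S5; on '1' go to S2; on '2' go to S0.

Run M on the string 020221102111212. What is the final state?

S0 → S2 → S2 → S4 → S2 → S2 → S4 → S3 → S5 → S5 → S1 → S1 → S1 → S1 → S1 → S1

S1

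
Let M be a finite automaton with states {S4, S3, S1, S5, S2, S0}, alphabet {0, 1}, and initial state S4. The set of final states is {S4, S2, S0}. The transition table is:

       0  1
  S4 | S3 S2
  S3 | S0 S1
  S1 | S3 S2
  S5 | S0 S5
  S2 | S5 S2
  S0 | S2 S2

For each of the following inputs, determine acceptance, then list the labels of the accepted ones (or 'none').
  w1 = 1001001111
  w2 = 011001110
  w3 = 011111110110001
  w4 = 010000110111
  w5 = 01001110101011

w1:
  start at S4
  read '1': S4 → S2
  read '0': S2 → S5
  read '0': S5 → S0
  read '1': S0 → S2
  read '0': S2 → S5
  read '0': S5 → S0
  read '1': S0 → S2
  read '1': S2 → S2
  read '1': S2 → S2
  read '1': S2 → S2
  end S2, accepted
w2:
  start at S4
  read '0': S4 → S3
  read '1': S3 → S1
  read '1': S1 → S2
  read '0': S2 → S5
  read '0': S5 → S0
  read '1': S0 → S2
  read '1': S2 → S2
  read '1': S2 → S2
  read '0': S2 → S5
  end S5, rejected
w3:
  start at S4
  read '0': S4 → S3
  read '1': S3 → S1
  read '1': S1 → S2
  read '1': S2 → S2
  read '1': S2 → S2
  read '1': S2 → S2
  read '1': S2 → S2
  read '1': S2 → S2
  read '0': S2 → S5
  read '1': S5 → S5
  read '1': S5 → S5
  read '0': S5 → S0
  read '0': S0 → S2
  read '0': S2 → S5
  read '1': S5 → S5
  end S5, rejected
w4:
  start at S4
  read '0': S4 → S3
  read '1': S3 → S1
  read '0': S1 → S3
  read '0': S3 → S0
  read '0': S0 → S2
  read '0': S2 → S5
  read '1': S5 → S5
  read '1': S5 → S5
  read '0': S5 → S0
  read '1': S0 → S2
  read '1': S2 → S2
  read '1': S2 → S2
  end S2, accepted
w5:
  start at S4
  read '0': S4 → S3
  read '1': S3 → S1
  read '0': S1 → S3
  read '0': S3 → S0
  read '1': S0 → S2
  read '1': S2 → S2
  read '1': S2 → S2
  read '0': S2 → S5
  read '1': S5 → S5
  read '0': S5 → S0
  read '1': S0 → S2
  read '0': S2 → S5
  read '1': S5 → S5
  read '1': S5 → S5
  end S5, rejected

w1, w4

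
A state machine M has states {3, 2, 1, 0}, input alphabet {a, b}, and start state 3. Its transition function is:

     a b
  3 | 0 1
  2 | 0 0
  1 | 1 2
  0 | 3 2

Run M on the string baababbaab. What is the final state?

start at 3
read 'b': 3 → 1
read 'a': 1 → 1
read 'a': 1 → 1
read 'b': 1 → 2
read 'a': 2 → 0
read 'b': 0 → 2
read 'b': 2 → 0
read 'a': 0 → 3
read 'a': 3 → 0
read 'b': 0 → 2

2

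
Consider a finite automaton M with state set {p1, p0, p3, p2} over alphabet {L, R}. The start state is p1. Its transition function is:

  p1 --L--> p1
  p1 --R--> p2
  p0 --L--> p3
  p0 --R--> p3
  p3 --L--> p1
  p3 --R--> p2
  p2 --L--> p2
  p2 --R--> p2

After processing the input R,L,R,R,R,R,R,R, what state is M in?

p2

Trace: p1 -R-> p2 -L-> p2 -R-> p2 -R-> p2 -R-> p2 -R-> p2 -R-> p2 -R-> p2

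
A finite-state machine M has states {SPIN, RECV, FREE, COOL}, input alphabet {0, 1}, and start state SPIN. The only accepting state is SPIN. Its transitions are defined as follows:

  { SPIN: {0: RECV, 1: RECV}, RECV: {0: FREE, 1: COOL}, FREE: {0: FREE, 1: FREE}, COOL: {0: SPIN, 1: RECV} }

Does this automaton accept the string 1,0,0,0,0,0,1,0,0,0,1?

No

SPIN → RECV → FREE → FREE → FREE → FREE → FREE → FREE → FREE → FREE → FREE → FREE
End state FREE is not accepting.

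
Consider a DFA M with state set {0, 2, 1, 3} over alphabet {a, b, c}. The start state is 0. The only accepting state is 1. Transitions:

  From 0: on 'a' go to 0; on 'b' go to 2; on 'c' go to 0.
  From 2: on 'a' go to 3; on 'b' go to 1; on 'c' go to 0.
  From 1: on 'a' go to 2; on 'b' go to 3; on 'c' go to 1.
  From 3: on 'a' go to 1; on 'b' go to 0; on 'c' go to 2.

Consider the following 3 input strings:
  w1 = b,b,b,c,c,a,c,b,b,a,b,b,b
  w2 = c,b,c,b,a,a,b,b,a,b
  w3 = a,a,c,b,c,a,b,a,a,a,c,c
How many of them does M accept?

w1: Trace: 0 -b-> 2 -b-> 1 -b-> 3 -c-> 2 -c-> 0 -a-> 0 -c-> 0 -b-> 2 -b-> 1 -a-> 2 -b-> 1 -b-> 3 -b-> 0  → end 0, rejected
w2: Trace: 0 -c-> 0 -b-> 2 -c-> 0 -b-> 2 -a-> 3 -a-> 1 -b-> 3 -b-> 0 -a-> 0 -b-> 2  → end 2, rejected
w3: Trace: 0 -a-> 0 -a-> 0 -c-> 0 -b-> 2 -c-> 0 -a-> 0 -b-> 2 -a-> 3 -a-> 1 -a-> 2 -c-> 0 -c-> 0  → end 0, rejected

0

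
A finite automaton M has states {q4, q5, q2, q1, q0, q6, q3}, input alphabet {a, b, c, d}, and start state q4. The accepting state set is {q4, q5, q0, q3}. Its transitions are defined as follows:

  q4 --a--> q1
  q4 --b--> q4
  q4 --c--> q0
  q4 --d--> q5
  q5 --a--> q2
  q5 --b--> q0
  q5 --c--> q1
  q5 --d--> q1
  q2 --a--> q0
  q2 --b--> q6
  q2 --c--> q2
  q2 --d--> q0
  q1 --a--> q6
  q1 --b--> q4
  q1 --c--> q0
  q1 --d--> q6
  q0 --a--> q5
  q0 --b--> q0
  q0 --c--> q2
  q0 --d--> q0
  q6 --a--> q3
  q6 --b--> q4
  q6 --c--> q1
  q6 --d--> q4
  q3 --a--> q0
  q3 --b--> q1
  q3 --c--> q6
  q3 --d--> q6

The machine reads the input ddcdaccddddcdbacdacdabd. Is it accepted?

Yes

q4 → q5 → q1 → q0 → q0 → q5 → q1 → q0 → q0 → q0 → q0 → q0 → q2 → q0 → q0 → q5 → q1 → q6 → q3 → q6 → q4 → q1 → q4 → q5
End state q5 is accepting.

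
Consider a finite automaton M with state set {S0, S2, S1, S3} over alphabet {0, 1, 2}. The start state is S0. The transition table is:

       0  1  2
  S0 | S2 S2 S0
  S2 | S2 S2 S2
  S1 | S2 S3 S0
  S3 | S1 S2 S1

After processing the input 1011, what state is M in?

S2

start at S0
read '1': S0 → S2
read '0': S2 → S2
read '1': S2 → S2
read '1': S2 → S2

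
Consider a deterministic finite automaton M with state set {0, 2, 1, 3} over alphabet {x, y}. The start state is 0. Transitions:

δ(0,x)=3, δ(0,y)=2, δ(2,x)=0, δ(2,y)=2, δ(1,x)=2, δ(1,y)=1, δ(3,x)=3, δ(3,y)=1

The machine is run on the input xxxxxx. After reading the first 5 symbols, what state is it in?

0 → 3 → 3 → 3 → 3 → 3
After 5 symbols: 3.

3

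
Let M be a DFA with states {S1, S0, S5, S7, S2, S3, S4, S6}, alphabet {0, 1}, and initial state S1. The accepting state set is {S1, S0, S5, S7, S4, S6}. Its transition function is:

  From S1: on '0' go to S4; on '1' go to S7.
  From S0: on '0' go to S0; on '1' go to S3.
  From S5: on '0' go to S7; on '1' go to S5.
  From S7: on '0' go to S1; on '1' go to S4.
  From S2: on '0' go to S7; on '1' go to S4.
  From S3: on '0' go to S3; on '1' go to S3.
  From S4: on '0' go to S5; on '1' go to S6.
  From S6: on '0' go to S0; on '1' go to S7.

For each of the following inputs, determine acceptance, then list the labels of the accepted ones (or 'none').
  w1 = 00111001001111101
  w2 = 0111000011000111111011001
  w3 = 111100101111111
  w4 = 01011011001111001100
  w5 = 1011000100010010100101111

w1

w1: S1 → S4 → S5 → S5 → S5 → S5 → S7 → S1 → S7 → S1 → S4 → S6 → S7 → S4 → S6 → S7 → S1 → S7  → end S7, accepted
w2: S1 → S4 → S6 → S7 → S4 → S5 → S7 → S1 → S4 → S6 → S7 → S1 → S4 → S5 → S5 → S5 → S5 → S5 → S5 → S5 → S7 → S4 → S6 → S0 → S0 → S3  → end S3, rejected
w3: S1 → S7 → S4 → S6 → S7 → S1 → S4 → S6 → S0 → S3 → S3 → S3 → S3 → S3 → S3 → S3  → end S3, rejected
w4: S1 → S4 → S6 → S0 → S3 → S3 → S3 → S3 → S3 → S3 → S3 → S3 → S3 → S3 → S3 → S3 → S3 → S3 → S3 → S3 → S3  → end S3, rejected
w5: S1 → S7 → S1 → S7 → S4 → S5 → S7 → S1 → S7 → S1 → S4 → S5 → S5 → S7 → S1 → S7 → S1 → S7 → S1 → S4 → S6 → S0 → S3 → S3 → S3 → S3  → end S3, rejected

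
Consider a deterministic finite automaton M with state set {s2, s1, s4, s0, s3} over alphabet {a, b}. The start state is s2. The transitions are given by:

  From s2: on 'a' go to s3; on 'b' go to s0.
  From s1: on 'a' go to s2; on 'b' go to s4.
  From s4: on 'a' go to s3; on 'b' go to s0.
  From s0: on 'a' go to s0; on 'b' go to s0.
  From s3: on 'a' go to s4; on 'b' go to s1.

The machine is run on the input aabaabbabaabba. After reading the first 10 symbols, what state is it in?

s0

start at s2
read 'a': s2 → s3
read 'a': s3 → s4
read 'b': s4 → s0
read 'a': s0 → s0
read 'a': s0 → s0
read 'b': s0 → s0
read 'b': s0 → s0
read 'a': s0 → s0
read 'b': s0 → s0
read 'a': s0 → s0
After 10 symbols: s0.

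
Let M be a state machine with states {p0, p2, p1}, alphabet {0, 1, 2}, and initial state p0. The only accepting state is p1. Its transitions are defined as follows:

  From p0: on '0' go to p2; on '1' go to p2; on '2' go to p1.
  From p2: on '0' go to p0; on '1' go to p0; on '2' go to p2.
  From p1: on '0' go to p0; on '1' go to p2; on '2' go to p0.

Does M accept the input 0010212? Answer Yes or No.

No

start at p0
read '0': p0 → p2
read '0': p2 → p0
read '1': p0 → p2
read '0': p2 → p0
read '2': p0 → p1
read '1': p1 → p2
read '2': p2 → p2
End state p2 is not accepting.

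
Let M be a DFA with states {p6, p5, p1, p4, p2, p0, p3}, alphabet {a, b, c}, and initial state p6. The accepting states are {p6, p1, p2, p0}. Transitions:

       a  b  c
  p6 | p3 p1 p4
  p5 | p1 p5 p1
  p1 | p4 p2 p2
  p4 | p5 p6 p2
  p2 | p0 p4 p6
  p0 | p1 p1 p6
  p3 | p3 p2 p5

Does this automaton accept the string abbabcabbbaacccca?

Yes

p6 → p3 → p2 → p4 → p5 → p5 → p1 → p4 → p6 → p1 → p2 → p0 → p1 → p2 → p6 → p4 → p2 → p0
End state p0 is accepting.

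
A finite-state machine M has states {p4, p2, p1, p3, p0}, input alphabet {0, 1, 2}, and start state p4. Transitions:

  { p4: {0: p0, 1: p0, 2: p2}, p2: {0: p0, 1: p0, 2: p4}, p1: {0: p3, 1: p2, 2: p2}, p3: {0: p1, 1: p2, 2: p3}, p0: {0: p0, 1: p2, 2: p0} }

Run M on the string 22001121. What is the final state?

p2

start at p4
read '2': p4 → p2
read '2': p2 → p4
read '0': p4 → p0
read '0': p0 → p0
read '1': p0 → p2
read '1': p2 → p0
read '2': p0 → p0
read '1': p0 → p2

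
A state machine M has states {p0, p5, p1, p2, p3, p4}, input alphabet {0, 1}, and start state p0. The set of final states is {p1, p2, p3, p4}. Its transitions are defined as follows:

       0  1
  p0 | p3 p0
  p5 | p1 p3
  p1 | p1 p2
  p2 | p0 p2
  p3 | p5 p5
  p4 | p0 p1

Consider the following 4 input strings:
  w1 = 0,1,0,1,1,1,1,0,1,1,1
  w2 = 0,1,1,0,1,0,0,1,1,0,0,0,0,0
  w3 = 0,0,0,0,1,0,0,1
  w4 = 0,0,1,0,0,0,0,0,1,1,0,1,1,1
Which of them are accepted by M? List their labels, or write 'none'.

w1:
  start at p0
  read '0': p0 → p3
  read '1': p3 → p5
  read '0': p5 → p1
  read '1': p1 → p2
  read '1': p2 → p2
  read '1': p2 → p2
  read '1': p2 → p2
  read '0': p2 → p0
  read '1': p0 → p0
  read '1': p0 → p0
  read '1': p0 → p0
  end p0, rejected
w2:
  start at p0
  read '0': p0 → p3
  read '1': p3 → p5
  read '1': p5 → p3
  read '0': p3 → p5
  read '1': p5 → p3
  read '0': p3 → p5
  read '0': p5 → p1
  read '1': p1 → p2
  read '1': p2 → p2
  read '0': p2 → p0
  read '0': p0 → p3
  read '0': p3 → p5
  read '0': p5 → p1
  read '0': p1 → p1
  end p1, accepted
w3:
  start at p0
  read '0': p0 → p3
  read '0': p3 → p5
  read '0': p5 → p1
  read '0': p1 → p1
  read '1': p1 → p2
  read '0': p2 → p0
  read '0': p0 → p3
  read '1': p3 → p5
  end p5, rejected
w4:
  start at p0
  read '0': p0 → p3
  read '0': p3 → p5
  read '1': p5 → p3
  read '0': p3 → p5
  read '0': p5 → p1
  read '0': p1 → p1
  read '0': p1 → p1
  read '0': p1 → p1
  read '1': p1 → p2
  read '1': p2 → p2
  read '0': p2 → p0
  read '1': p0 → p0
  read '1': p0 → p0
  read '1': p0 → p0
  end p0, rejected

w2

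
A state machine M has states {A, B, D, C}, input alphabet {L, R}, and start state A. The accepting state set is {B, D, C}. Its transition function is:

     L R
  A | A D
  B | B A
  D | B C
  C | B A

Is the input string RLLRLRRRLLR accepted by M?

Trace: A -R-> D -L-> B -L-> B -R-> A -L-> A -R-> D -R-> C -R-> A -L-> A -L-> A -R-> D
End state D is accepting.

Yes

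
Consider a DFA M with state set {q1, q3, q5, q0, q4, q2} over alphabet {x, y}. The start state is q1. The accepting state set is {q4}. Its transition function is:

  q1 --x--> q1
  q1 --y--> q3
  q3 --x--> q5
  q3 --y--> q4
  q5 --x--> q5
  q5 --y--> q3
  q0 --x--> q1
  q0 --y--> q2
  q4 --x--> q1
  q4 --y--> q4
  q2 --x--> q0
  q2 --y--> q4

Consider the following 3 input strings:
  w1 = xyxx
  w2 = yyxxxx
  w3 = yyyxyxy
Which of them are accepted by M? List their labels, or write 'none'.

none

w1:
  start at q1
  read 'x': q1 → q1
  read 'y': q1 → q3
  read 'x': q3 → q5
  read 'x': q5 → q5
  end q5, rejected
w2:
  start at q1
  read 'y': q1 → q3
  read 'y': q3 → q4
  read 'x': q4 → q1
  read 'x': q1 → q1
  read 'x': q1 → q1
  read 'x': q1 → q1
  end q1, rejected
w3:
  start at q1
  read 'y': q1 → q3
  read 'y': q3 → q4
  read 'y': q4 → q4
  read 'x': q4 → q1
  read 'y': q1 → q3
  read 'x': q3 → q5
  read 'y': q5 → q3
  end q3, rejected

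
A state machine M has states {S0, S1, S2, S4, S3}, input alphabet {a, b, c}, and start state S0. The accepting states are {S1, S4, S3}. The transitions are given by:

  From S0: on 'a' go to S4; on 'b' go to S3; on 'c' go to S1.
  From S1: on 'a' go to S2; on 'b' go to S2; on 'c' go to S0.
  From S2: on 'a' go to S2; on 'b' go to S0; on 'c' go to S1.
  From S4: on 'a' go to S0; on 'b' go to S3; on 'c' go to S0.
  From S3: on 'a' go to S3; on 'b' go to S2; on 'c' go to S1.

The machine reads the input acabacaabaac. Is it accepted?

Trace: S0 -a-> S4 -c-> S0 -a-> S4 -b-> S3 -a-> S3 -c-> S1 -a-> S2 -a-> S2 -b-> S0 -a-> S4 -a-> S0 -c-> S1
End state S1 is accepting.

Yes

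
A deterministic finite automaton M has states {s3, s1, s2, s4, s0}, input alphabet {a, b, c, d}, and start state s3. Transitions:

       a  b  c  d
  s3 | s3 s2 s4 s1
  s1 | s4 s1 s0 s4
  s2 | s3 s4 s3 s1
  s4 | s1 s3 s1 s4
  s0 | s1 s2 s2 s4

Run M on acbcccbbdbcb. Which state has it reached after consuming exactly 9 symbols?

s4

s3 → s3 → s4 → s3 → s4 → s1 → s0 → s2 → s4 → s4
After 9 symbols: s4.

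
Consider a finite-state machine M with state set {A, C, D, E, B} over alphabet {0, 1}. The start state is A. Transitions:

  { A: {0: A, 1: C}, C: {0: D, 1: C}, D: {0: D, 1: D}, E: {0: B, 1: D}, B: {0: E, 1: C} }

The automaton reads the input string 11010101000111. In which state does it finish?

D

start at A
read '1': A → C
read '1': C → C
read '0': C → D
read '1': D → D
read '0': D → D
read '1': D → D
read '0': D → D
read '1': D → D
read '0': D → D
read '0': D → D
read '0': D → D
read '1': D → D
read '1': D → D
read '1': D → D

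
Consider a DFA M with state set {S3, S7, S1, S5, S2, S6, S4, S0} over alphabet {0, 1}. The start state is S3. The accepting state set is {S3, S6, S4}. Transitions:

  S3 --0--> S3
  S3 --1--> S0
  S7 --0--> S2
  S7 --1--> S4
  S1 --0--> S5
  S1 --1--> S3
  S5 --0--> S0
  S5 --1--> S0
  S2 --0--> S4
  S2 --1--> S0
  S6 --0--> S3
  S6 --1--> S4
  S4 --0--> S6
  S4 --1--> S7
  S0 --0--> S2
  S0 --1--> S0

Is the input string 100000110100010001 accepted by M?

No

S3 → S0 → S2 → S4 → S6 → S3 → S3 → S0 → S0 → S2 → S0 → S2 → S4 → S6 → S4 → S6 → S3 → S3 → S0
End state S0 is not accepting.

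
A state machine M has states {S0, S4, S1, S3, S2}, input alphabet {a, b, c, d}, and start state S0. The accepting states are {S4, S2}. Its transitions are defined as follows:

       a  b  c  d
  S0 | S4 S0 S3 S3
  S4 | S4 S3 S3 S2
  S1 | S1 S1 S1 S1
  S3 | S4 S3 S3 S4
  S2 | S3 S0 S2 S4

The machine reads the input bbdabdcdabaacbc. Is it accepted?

No

start at S0
read 'b': S0 → S0
read 'b': S0 → S0
read 'd': S0 → S3
read 'a': S3 → S4
read 'b': S4 → S3
read 'd': S3 → S4
read 'c': S4 → S3
read 'd': S3 → S4
read 'a': S4 → S4
read 'b': S4 → S3
read 'a': S3 → S4
read 'a': S4 → S4
read 'c': S4 → S3
read 'b': S3 → S3
read 'c': S3 → S3
End state S3 is not accepting.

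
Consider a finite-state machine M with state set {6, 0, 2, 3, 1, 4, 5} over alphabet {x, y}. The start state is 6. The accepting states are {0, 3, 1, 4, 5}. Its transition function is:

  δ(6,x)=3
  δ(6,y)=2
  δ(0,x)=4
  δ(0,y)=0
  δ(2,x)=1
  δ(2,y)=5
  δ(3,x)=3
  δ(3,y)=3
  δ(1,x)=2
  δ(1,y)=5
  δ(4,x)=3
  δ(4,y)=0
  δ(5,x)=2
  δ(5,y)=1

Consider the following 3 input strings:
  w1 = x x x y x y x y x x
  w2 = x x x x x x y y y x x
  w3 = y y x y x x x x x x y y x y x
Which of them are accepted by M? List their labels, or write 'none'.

w1:
  start at 6
  read 'x': 6 → 3
  read 'x': 3 → 3
  read 'x': 3 → 3
  read 'y': 3 → 3
  read 'x': 3 → 3
  read 'y': 3 → 3
  read 'x': 3 → 3
  read 'y': 3 → 3
  read 'x': 3 → 3
  read 'x': 3 → 3
  end 3, accepted
w2:
  start at 6
  read 'x': 6 → 3
  read 'x': 3 → 3
  read 'x': 3 → 3
  read 'x': 3 → 3
  read 'x': 3 → 3
  read 'x': 3 → 3
  read 'y': 3 → 3
  read 'y': 3 → 3
  read 'y': 3 → 3
  read 'x': 3 → 3
  read 'x': 3 → 3
  end 3, accepted
w3:
  start at 6
  read 'y': 6 → 2
  read 'y': 2 → 5
  read 'x': 5 → 2
  read 'y': 2 → 5
  read 'x': 5 → 2
  read 'x': 2 → 1
  read 'x': 1 → 2
  read 'x': 2 → 1
  read 'x': 1 → 2
  read 'x': 2 → 1
  read 'y': 1 → 5
  read 'y': 5 → 1
  read 'x': 1 → 2
  read 'y': 2 → 5
  read 'x': 5 → 2
  end 2, rejected

w1, w2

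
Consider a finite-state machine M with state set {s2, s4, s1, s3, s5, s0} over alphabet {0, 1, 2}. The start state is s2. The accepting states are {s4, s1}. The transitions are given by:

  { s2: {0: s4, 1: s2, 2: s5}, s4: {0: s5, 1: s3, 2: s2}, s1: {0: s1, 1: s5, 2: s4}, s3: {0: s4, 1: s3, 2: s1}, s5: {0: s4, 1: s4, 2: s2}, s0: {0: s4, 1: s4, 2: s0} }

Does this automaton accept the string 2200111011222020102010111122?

Trace: s2 -2-> s5 -2-> s2 -0-> s4 -0-> s5 -1-> s4 -1-> s3 -1-> s3 -0-> s4 -1-> s3 -1-> s3 -2-> s1 -2-> s4 -2-> s2 -0-> s4 -2-> s2 -0-> s4 -1-> s3 -0-> s4 -2-> s2 -0-> s4 -1-> s3 -0-> s4 -1-> s3 -1-> s3 -1-> s3 -1-> s3 -2-> s1 -2-> s4
End state s4 is accepting.

Yes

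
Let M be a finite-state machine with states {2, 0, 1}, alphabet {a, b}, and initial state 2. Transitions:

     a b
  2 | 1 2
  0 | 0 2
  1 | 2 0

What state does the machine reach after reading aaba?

Trace: 2 -a-> 1 -a-> 2 -b-> 2 -a-> 1

1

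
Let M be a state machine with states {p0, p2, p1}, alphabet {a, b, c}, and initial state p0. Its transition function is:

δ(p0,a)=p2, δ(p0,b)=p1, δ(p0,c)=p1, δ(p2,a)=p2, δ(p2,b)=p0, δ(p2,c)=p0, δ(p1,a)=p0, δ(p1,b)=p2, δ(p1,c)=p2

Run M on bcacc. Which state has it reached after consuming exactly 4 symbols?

Trace: p0 -b-> p1 -c-> p2 -a-> p2 -c-> p0
After 4 symbols: p0.

p0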